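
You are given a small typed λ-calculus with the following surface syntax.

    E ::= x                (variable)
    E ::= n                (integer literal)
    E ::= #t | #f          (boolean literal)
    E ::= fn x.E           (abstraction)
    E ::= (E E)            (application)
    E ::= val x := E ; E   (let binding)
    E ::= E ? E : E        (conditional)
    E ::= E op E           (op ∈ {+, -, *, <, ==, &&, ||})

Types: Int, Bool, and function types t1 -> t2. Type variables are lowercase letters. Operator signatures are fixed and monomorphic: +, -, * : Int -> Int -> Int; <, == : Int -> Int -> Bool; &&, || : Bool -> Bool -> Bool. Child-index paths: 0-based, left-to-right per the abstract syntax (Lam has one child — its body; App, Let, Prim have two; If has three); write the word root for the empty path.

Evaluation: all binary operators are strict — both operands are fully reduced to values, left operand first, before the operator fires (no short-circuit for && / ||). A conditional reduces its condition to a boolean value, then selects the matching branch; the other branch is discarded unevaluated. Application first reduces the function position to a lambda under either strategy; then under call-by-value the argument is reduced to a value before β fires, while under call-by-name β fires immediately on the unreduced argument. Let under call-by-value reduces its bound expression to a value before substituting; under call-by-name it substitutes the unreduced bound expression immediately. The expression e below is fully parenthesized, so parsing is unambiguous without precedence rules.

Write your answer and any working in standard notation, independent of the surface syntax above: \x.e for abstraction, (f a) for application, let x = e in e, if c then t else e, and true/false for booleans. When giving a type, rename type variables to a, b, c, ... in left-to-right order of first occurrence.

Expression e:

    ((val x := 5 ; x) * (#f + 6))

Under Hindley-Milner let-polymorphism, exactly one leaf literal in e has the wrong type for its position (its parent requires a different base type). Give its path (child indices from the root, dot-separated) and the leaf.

Trace:
let x : Int
x : Int
  unify Int ~ Int
  unify Bool ~ Int
  FAIL: mismatch Bool ~ Int

Answer: 1.0 : false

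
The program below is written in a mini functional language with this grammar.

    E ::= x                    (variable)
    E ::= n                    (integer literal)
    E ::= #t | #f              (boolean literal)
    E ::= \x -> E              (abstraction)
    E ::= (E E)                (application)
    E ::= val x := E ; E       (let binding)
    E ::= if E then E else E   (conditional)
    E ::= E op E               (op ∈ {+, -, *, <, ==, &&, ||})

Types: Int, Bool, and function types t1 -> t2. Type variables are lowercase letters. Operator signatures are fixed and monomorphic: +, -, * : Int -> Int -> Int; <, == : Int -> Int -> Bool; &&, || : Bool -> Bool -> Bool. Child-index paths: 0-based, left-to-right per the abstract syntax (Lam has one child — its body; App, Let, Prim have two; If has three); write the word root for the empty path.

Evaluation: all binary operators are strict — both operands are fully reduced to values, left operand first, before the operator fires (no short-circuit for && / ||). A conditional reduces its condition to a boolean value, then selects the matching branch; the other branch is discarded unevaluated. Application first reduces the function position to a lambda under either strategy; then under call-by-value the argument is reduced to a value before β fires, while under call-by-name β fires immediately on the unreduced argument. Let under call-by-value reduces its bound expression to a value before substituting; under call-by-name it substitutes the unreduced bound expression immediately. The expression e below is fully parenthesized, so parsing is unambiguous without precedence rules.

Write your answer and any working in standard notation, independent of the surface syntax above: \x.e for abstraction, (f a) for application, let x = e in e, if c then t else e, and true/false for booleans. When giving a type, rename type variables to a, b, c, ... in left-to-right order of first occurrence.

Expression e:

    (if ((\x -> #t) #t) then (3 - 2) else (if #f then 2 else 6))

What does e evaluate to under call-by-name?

Trace:
step 0: (if ((\x.true) true) then (3 - 2) else (if false then 2 else 6))
step 1: [beta@0] (if true then (3 - 2) else (if false then 2 else 6))
step 2: [if@root] (3 - 2)
step 3: [delta@root] 1

Answer: 1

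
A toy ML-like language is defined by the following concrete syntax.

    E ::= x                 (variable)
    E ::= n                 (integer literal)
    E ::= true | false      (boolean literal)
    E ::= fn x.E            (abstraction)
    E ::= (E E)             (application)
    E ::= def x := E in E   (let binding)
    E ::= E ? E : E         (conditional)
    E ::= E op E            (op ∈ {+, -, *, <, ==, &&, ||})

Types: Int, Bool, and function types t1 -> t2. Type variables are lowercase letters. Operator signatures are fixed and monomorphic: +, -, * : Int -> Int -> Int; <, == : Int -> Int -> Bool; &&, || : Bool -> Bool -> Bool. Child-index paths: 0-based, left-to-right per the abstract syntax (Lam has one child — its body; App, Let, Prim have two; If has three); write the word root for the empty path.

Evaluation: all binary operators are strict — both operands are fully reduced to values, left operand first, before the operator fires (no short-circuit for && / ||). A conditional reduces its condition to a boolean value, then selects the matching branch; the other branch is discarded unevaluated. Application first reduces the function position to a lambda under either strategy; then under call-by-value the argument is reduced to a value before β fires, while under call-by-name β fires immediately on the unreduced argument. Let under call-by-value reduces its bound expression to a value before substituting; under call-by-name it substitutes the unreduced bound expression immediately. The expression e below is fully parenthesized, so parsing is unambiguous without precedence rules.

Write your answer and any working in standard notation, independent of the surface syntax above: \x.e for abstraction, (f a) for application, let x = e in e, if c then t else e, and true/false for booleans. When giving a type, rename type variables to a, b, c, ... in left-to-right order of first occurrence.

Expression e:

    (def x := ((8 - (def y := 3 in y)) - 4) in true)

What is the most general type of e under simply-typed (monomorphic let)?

Working:
  unify Int ~ Int
let y : Int
y : Int
  unify Int ~ Int
  unify Int ~ Int
  unify Int ~ Int
let x : Int

Answer: Bool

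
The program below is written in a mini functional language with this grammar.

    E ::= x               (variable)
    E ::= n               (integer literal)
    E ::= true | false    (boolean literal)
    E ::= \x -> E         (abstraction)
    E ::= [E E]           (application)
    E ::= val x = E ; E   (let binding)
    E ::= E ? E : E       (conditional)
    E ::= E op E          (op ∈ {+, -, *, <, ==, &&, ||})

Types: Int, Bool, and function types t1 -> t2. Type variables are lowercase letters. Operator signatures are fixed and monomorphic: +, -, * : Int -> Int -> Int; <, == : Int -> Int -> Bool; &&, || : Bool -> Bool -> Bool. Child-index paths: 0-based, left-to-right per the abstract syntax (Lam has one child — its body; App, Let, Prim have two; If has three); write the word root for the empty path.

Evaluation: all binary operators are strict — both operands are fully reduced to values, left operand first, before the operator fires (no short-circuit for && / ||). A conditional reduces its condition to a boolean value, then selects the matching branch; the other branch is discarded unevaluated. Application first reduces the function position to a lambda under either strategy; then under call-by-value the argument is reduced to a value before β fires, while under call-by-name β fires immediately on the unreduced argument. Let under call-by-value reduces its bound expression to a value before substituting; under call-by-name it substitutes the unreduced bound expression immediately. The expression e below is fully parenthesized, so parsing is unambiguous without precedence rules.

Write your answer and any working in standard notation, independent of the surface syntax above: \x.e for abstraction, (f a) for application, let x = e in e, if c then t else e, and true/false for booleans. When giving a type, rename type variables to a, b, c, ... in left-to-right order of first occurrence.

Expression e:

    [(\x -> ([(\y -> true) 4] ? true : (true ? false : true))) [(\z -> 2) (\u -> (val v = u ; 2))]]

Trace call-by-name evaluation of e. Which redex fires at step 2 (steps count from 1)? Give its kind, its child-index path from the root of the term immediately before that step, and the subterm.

Trace:
step 0: ((\x.(if ((\y.true) 4) then true else (if true then false else true))) ((\z.2) (\u.(let v = u in 2))))
step 1: [beta@root] (if ((\y.true) 4) then true else (if true then false else true))
step 2: [beta@0] (if true then true else (if true then false else true))

Answer: beta at 0 : ((\y.true) 4)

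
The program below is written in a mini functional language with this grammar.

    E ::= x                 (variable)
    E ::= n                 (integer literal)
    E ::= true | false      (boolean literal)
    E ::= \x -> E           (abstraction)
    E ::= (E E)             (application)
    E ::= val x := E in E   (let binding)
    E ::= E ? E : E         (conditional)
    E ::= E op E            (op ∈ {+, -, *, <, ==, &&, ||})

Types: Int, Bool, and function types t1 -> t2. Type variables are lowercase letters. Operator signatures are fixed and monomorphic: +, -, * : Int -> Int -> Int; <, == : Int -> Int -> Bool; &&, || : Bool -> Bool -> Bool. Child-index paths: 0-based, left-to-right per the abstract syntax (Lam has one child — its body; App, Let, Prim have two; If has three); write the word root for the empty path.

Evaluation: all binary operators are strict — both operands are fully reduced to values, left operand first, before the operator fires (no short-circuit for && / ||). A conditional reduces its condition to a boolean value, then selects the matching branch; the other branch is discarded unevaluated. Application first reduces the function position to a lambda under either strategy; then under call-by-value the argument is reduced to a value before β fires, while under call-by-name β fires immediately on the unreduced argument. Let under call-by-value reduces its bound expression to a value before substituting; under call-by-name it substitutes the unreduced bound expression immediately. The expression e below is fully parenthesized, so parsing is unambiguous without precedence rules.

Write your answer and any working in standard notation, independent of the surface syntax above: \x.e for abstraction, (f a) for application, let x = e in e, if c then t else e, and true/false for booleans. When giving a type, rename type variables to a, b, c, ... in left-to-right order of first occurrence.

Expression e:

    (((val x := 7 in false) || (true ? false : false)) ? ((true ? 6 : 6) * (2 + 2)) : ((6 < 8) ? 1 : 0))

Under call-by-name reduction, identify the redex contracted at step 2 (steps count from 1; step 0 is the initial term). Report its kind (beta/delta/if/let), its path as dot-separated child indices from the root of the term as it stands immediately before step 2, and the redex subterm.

Answer: if at 0.1 : (if true then false else false)

Working:
step 0: (if ((let x = 7 in false) || (if true then false else false)) then ((if true then 6 else 6) * (2 + 2)) else (if (6 < 8) then 1 else 0))
step 1: [let@0.0] (if (false || (if true then false else false)) then ((if true then 6 else 6) * (2 + 2)) else (if (6 < 8) then 1 else 0))
step 2: [if@0.1] (if (false || false) then ((if true then 6 else 6) * (2 + 2)) else (if (6 < 8) then 1 else 0))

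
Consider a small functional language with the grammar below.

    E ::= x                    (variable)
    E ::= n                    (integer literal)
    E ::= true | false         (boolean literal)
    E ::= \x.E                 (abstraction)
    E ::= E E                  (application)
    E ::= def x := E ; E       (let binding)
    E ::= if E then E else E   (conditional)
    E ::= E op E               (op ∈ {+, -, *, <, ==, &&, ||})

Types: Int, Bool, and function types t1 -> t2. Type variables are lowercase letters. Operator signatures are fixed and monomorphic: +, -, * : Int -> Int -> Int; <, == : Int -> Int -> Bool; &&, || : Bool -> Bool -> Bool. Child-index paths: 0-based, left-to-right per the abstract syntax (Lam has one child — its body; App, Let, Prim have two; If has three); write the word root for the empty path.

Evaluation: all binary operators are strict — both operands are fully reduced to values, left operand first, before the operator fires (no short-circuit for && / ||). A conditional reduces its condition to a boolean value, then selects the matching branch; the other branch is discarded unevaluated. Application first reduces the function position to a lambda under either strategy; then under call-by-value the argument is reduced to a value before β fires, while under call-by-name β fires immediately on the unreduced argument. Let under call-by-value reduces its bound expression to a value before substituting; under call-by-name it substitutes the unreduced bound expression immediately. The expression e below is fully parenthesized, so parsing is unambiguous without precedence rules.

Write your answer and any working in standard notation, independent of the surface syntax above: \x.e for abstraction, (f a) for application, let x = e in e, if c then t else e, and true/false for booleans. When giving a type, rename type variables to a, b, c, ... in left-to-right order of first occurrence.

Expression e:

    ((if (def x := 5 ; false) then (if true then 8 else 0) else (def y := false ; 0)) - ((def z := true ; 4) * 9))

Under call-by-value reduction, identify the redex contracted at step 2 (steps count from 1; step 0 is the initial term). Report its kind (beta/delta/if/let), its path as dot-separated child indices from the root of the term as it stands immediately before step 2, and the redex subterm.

Trace:
step 0: ((if (let x = 5 in false) then (if true then 8 else 0) else (let y = false in 0)) - ((let z = true in 4) * 9))
step 1: [let@0.0] ((if false then (if true then 8 else 0) else (let y = false in 0)) - ((let z = true in 4) * 9))
step 2: [if@0] ((let y = false in 0) - ((let z = true in 4) * 9))

Answer: if at 0 : (if false then (if true then 8 else 0) else (let y = false in 0))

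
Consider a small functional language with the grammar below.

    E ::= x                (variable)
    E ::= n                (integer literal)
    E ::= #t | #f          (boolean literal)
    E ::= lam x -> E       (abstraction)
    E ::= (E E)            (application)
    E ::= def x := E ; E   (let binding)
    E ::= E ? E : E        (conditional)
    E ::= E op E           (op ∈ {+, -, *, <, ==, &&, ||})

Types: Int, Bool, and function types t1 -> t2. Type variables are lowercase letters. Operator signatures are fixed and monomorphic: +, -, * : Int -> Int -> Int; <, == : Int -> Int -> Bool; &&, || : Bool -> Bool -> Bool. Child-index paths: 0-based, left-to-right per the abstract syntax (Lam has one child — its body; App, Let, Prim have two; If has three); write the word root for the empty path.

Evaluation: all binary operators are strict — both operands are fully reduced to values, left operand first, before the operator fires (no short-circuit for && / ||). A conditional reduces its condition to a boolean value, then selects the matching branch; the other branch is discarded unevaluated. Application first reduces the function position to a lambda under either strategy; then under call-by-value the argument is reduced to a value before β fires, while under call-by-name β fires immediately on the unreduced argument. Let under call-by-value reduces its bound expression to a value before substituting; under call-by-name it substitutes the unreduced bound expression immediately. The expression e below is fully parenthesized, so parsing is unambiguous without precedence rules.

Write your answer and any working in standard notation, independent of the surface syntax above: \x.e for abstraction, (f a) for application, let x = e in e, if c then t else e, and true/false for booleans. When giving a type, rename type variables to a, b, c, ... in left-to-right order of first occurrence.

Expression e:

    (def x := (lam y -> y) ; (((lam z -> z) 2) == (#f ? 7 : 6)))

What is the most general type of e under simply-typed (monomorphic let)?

Working:
y : a
\y._ : a -> a
let x : a -> a
z : b
\z._ : b -> b
  unify b -> b ~ Int -> c
  unify b ~ Int
  unify Int ~ c
_ _ : Int
  unify Int ~ Int
  unify Bool ~ Bool
  unify Int ~ Int
  unify Int ~ Int

Answer: Bool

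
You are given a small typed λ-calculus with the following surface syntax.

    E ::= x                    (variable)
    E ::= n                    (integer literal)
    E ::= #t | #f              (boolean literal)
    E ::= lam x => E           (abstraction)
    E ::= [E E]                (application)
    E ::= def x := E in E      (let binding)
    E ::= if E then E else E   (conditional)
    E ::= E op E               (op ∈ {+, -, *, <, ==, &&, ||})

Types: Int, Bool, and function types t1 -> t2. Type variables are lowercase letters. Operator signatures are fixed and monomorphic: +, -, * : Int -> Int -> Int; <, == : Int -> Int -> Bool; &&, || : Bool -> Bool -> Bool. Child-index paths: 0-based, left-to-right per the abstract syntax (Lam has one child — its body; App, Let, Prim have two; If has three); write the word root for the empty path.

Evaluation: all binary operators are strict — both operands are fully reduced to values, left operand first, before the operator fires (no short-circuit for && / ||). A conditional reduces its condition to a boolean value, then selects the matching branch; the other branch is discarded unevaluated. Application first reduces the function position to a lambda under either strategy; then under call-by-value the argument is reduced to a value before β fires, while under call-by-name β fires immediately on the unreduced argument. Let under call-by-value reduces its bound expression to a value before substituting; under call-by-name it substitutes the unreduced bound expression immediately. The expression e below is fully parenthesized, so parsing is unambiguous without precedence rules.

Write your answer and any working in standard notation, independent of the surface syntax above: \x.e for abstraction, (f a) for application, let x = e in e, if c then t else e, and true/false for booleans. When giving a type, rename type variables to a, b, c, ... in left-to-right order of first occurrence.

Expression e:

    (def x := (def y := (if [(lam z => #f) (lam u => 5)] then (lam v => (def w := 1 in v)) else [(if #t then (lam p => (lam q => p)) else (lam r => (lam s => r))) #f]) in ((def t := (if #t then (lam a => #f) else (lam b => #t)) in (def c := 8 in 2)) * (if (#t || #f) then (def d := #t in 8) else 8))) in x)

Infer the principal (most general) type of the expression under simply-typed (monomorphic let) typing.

Answer: Int

Derivation:
\z._ : a -> Bool
\u._ : b -> Int
  unify a -> Bool ~ (b -> Int) -> c
  unify a ~ b -> Int
  unify Bool ~ c
_ _ : Bool
  unify Bool ~ Bool
let w : Int
v : d
\v._ : d -> d
  unify Bool ~ Bool
p : e
\q._ : f -> e
\p._ : e -> f -> e
r : g
\s._ : h -> g
\r._ : g -> h -> g
  unify e -> f -> e ~ g -> h -> g
  unify e ~ g
  unify f -> g ~ h -> g
  unify f ~ h
  unify g ~ g
  unify g -> h -> g ~ Bool -> i
  unify g ~ Bool
  unify h -> Bool ~ i
_ _ : h -> Bool
  unify d -> d ~ h -> Bool
  unify d ~ h
  unify h ~ Bool
let y : Bool -> Bool
  unify Bool ~ Bool
\a._ : j -> Bool
\b._ : k -> Bool
  unify j -> Bool ~ k -> Bool
  unify j ~ k
  unify Bool ~ Bool
let t : k -> Bool
let c : Int
  unify Int ~ Int
  unify Bool ~ Bool
  unify Bool ~ Bool
  unify Bool ~ Bool
let d : Bool
  unify Int ~ Int
  unify Int ~ Int
let x : Int
x : Int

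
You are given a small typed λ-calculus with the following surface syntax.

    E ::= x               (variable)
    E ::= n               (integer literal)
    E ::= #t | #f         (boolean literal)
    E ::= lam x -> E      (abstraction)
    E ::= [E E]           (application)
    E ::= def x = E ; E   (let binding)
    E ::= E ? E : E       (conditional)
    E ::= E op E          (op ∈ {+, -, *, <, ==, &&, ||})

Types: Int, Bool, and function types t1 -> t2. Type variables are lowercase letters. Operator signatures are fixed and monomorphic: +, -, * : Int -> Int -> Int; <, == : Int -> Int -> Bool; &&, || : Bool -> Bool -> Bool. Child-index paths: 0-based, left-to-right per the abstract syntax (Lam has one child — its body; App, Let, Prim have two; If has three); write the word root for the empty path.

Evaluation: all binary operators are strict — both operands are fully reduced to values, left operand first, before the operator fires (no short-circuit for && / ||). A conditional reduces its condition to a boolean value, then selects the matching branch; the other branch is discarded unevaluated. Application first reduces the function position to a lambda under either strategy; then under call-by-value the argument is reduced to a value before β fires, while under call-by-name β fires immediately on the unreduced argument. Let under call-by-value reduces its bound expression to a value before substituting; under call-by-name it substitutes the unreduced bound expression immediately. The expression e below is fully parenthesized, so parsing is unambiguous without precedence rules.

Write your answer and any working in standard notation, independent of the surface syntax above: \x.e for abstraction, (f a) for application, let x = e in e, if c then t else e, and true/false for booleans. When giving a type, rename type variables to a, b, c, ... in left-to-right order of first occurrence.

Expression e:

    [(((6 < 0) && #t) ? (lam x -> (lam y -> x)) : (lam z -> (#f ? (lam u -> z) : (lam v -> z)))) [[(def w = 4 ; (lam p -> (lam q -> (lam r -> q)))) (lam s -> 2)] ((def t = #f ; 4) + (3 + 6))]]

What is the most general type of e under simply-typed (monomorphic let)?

Answer: a -> b -> Int

Trace:
  unify Int ~ Int
  unify Int ~ Int
  unify Bool ~ Bool
  unify Bool ~ Bool
  unify Bool ~ Bool
x : a
\y._ : b -> a
\x._ : a -> b -> a
  unify Bool ~ Bool
z : c
\u._ : d -> c
z : c
\v._ : e -> c
  unify d -> c ~ e -> c
  unify d ~ e
  unify c ~ c
\z._ : c -> e -> c
  unify a -> b -> a ~ c -> e -> c
  unify a ~ c
  unify b -> c ~ e -> c
  unify b ~ e
  unify c ~ c
let w : Int
q : g
\r._ : h -> g
\q._ : g -> h -> g
\p._ : f -> g -> h -> g
\s._ : i -> Int
  unify f -> g -> h -> g ~ (i -> Int) -> j
  unify f ~ i -> Int
  unify g -> h -> g ~ j
_ _ : g -> h -> g
let t : Bool
  unify Int ~ Int
  unify Int ~ Int
  unify Int ~ Int
  unify Int ~ Int
  unify g -> h -> g ~ Int -> k
  unify g ~ Int
  unify h -> Int ~ k
_ _ : h -> Int
  unify c -> e -> c ~ (h -> Int) -> l
  unify c ~ h -> Int
  unify e -> h -> Int ~ l
_ _ : e -> h -> Int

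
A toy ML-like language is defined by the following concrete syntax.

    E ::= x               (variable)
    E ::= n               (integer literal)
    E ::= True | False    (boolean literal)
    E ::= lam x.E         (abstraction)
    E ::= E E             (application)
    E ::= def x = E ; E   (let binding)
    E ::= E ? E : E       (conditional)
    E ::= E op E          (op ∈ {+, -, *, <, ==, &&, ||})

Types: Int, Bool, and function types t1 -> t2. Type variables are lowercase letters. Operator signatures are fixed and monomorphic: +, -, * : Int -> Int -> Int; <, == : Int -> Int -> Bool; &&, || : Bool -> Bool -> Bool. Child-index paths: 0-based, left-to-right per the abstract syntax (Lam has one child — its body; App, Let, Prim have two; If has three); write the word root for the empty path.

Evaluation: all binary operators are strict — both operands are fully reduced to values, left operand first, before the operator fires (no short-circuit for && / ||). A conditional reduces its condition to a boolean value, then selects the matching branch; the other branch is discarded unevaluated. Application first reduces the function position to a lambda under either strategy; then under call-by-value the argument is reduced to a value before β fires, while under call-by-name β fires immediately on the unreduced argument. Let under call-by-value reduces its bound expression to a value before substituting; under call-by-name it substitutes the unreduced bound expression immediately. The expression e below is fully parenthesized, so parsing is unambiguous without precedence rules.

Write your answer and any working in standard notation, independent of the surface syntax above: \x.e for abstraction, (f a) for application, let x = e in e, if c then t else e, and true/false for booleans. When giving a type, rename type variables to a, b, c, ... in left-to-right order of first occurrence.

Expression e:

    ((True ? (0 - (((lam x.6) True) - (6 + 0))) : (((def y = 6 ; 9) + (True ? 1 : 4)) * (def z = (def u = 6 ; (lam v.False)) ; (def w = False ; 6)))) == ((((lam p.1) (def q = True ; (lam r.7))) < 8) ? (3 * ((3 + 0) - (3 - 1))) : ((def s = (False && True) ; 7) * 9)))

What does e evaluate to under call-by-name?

Answer: false

Derivation:
step 0: ((if true then (0 - (((\x.6) true) - (6 + 0))) else (((let y = 6 in 9) + (if true then 1 else 4)) * (let z = (let u = 6 in (\v.false)) in (let w = false in 6)))) == (if (((\p.1) (let q = true in (\r.7))) < 8) then (3 * ((3 + 0) - (3 - 1))) else ((let s = (false && true) in 7) * 9)))
step 1: [if@0] ((0 - (((\x.6) true) - (6 + 0))) == (if (((\p.1) (let q = true in (\r.7))) < 8) then (3 * ((3 + 0) - (3 - 1))) else ((let s = (false && true) in 7) * 9)))
step 2: [beta@0.1.0] ((0 - (6 - (6 + 0))) == (if (((\p.1) (let q = true in (\r.7))) < 8) then (3 * ((3 + 0) - (3 - 1))) else ((let s = (false && true) in 7) * 9)))
step 3: [delta@0.1.1] ((0 - (6 - 6)) == (if (((\p.1) (let q = true in (\r.7))) < 8) then (3 * ((3 + 0) - (3 - 1))) else ((let s = (false && true) in 7) * 9)))
step 4: [delta@0.1] ((0 - 0) == (if (((\p.1) (let q = true in (\r.7))) < 8) then (3 * ((3 + 0) - (3 - 1))) else ((let s = (false && true) in 7) * 9)))
step 5: [delta@0] (0 == (if (((\p.1) (let q = true in (\r.7))) < 8) then (3 * ((3 + 0) - (3 - 1))) else ((let s = (false && true) in 7) * 9)))
step 6: [beta@1.0.0] (0 == (if (1 < 8) then (3 * ((3 + 0) - (3 - 1))) else ((let s = (false && true) in 7) * 9)))
step 7: [delta@1.0] (0 == (if true then (3 * ((3 + 0) - (3 - 1))) else ((let s = (false && true) in 7) * 9)))
step 8: [if@1] (0 == (3 * ((3 + 0) - (3 - 1))))
step 9: [delta@1.1.0] (0 == (3 * (3 - (3 - 1))))
step 10: [delta@1.1.1] (0 == (3 * (3 - 2)))
step 11: [delta@1.1] (0 == (3 * 1))
step 12: [delta@1] (0 == 3)
step 13: [delta@root] false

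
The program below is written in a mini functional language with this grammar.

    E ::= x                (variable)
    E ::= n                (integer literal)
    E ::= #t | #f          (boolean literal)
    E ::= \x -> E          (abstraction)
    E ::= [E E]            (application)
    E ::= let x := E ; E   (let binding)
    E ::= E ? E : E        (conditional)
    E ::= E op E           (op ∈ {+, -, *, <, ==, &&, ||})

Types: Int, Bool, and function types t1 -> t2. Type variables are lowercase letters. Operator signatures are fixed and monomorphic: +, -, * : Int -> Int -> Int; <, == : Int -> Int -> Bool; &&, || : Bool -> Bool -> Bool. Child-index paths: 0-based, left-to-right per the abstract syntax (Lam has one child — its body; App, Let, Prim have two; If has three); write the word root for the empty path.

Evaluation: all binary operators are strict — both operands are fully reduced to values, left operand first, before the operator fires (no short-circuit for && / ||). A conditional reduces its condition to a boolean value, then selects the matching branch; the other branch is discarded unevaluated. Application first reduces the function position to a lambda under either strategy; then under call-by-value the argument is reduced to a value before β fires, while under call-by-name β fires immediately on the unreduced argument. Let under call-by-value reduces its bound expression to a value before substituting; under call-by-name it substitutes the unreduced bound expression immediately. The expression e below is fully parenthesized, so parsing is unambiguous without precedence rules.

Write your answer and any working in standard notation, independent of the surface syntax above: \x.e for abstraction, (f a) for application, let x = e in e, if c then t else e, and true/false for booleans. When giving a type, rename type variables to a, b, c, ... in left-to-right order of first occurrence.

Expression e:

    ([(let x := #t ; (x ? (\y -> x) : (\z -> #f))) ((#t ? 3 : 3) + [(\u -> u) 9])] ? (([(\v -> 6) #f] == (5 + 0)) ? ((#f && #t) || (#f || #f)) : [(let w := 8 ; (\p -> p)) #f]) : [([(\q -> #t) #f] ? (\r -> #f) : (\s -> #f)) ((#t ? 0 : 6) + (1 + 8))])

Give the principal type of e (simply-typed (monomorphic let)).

Answer: Bool

Derivation:
let x : Bool
x : Bool
  unify Bool ~ Bool
x : Bool
\y._ : a -> Bool
\z._ : b -> Bool
  unify a -> Bool ~ b -> Bool
  unify a ~ b
  unify Bool ~ Bool
  unify Bool ~ Bool
  unify Int ~ Int
  unify Int ~ Int
u : c
\u._ : c -> c
  unify c -> c ~ Int -> d
  unify c ~ Int
  unify Int ~ d
_ _ : Int
  unify Int ~ Int
  unify b -> Bool ~ Int -> e
  unify b ~ Int
  unify Bool ~ e
_ _ : Bool
  unify Bool ~ Bool
\v._ : f -> Int
  unify f -> Int ~ Bool -> g
  unify f ~ Bool
  unify Int ~ g
_ _ : Int
  unify Int ~ Int
  unify Int ~ Int
  unify Int ~ Int
  unify Int ~ Int
  unify Bool ~ Bool
  unify Bool ~ Bool
  unify Bool ~ Bool
  unify Bool ~ Bool
  unify Bool ~ Bool
  unify Bool ~ Bool
  unify Bool ~ Bool
let w : Int
p : h
\p._ : h -> h
  unify h -> h ~ Bool -> i
  unify h ~ Bool
  unify Bool ~ i
_ _ : Bool
  unify Bool ~ Bool
\q._ : j -> Bool
  unify j -> Bool ~ Bool -> k
  unify j ~ Bool
  unify Bool ~ k
_ _ : Bool
  unify Bool ~ Bool
\r._ : l -> Bool
\s._ : m -> Bool
  unify l -> Bool ~ m -> Bool
  unify l ~ m
  unify Bool ~ Bool
  unify Bool ~ Bool
  unify Int ~ Int
  unify Int ~ Int
  unify Int ~ Int
  unify Int ~ Int
  unify Int ~ Int
  unify m -> Bool ~ Int -> n
  unify m ~ Int
  unify Bool ~ n
_ _ : Bool
  unify Bool ~ Bool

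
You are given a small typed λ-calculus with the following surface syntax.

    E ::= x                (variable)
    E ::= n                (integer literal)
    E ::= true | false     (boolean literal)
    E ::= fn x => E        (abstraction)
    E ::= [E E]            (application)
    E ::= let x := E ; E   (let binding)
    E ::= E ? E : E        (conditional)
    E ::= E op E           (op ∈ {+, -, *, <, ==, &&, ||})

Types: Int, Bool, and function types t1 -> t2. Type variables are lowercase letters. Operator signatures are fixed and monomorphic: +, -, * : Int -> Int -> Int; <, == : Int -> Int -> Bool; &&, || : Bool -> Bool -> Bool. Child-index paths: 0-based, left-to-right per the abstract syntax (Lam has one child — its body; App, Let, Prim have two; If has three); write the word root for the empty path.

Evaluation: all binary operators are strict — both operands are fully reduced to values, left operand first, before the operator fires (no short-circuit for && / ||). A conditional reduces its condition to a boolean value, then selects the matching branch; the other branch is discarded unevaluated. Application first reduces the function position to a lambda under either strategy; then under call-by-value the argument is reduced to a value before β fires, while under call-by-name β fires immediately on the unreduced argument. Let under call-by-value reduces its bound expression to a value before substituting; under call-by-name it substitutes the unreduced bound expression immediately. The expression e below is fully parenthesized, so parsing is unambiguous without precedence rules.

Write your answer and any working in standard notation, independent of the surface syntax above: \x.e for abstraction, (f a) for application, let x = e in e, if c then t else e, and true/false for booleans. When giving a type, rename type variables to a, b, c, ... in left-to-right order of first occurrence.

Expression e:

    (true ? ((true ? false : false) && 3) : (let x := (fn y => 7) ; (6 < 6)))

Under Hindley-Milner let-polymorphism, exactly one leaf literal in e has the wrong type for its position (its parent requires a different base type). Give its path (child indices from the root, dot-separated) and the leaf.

Answer: 1.1 : 3

Derivation:
  unify Bool ~ Bool
  unify Bool ~ Bool
  unify Bool ~ Bool
  unify Bool ~ Bool
  unify Int ~ Bool
  FAIL: mismatch Int ~ Bool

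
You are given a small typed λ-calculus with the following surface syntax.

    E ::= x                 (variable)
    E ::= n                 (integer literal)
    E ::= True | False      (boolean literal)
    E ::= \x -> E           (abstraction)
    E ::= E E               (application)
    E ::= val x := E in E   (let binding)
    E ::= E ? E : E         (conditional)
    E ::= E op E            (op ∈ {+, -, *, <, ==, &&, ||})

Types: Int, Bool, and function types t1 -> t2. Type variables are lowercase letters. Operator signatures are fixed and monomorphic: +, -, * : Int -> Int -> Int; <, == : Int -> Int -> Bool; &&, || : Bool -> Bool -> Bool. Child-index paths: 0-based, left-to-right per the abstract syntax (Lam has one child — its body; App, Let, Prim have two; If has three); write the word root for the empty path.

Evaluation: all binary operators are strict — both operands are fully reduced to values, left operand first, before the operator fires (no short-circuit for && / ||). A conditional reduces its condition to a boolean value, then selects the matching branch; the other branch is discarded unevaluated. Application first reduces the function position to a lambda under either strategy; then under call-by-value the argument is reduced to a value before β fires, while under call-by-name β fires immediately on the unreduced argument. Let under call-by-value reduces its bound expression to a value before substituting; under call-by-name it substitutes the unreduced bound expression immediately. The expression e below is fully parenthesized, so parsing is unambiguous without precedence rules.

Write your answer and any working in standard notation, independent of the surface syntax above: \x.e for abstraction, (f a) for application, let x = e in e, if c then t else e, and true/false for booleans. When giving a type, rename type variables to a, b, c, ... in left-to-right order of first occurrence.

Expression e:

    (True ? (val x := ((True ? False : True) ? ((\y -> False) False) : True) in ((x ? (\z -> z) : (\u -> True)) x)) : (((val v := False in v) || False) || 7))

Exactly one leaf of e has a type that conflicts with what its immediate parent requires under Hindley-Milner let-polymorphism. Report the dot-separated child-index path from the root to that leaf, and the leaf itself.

Answer: 2.1 : 7

Working:
  unify Bool ~ Bool
  unify Bool ~ Bool
  unify Bool ~ Bool
  unify Bool ~ Bool
\y._ : a -> Bool
  unify a -> Bool ~ Bool -> b
  unify a ~ Bool
  unify Bool ~ b
_ _ : Bool
  unify Bool ~ Bool
let x : Bool
x : Bool
  unify Bool ~ Bool
z : c
\z._ : c -> c
\u._ : d -> Bool
  unify c -> c ~ d -> Bool
  unify c ~ d
  unify d ~ Bool
x : Bool
  unify Bool -> Bool ~ Bool -> e
  unify Bool ~ Bool
  unify Bool ~ e
_ _ : Bool
let v : Bool
v : Bool
  unify Bool ~ Bool
  unify Bool ~ Bool
  unify Bool ~ Bool
  unify Int ~ Bool
  FAIL: mismatch Int ~ Bool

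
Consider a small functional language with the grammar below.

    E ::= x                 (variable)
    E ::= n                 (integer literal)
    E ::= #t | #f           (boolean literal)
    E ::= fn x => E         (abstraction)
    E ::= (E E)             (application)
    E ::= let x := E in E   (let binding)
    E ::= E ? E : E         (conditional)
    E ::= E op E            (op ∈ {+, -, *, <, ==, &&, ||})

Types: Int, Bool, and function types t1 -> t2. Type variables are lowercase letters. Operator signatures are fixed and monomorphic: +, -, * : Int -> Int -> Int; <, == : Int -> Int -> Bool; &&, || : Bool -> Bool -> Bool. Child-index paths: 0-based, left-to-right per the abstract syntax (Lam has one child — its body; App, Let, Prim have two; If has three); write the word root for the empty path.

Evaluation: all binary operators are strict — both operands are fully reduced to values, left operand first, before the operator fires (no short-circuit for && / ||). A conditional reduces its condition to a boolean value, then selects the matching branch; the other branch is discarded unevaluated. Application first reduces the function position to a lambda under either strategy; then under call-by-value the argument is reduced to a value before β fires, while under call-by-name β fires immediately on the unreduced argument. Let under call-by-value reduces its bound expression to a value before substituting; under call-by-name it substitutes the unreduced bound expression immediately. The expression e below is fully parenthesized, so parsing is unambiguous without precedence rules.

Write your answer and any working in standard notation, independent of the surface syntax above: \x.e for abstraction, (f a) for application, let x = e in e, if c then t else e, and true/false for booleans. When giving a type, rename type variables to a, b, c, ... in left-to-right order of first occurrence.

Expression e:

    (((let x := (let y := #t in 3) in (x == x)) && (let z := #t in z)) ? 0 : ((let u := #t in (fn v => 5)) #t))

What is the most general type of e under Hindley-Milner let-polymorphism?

Answer: Int

Working:
let y : Bool
let x : Int
x : Int
  unify Int ~ Int
x : Int
  unify Int ~ Int
  unify Bool ~ Bool
let z : Bool
z : Bool
  unify Bool ~ Bool
  unify Bool ~ Bool
let u : Bool
\v._ : a -> Int
  unify a -> Int ~ Bool -> b
  unify a ~ Bool
  unify Int ~ b
_ _ : Int
  unify Int ~ Int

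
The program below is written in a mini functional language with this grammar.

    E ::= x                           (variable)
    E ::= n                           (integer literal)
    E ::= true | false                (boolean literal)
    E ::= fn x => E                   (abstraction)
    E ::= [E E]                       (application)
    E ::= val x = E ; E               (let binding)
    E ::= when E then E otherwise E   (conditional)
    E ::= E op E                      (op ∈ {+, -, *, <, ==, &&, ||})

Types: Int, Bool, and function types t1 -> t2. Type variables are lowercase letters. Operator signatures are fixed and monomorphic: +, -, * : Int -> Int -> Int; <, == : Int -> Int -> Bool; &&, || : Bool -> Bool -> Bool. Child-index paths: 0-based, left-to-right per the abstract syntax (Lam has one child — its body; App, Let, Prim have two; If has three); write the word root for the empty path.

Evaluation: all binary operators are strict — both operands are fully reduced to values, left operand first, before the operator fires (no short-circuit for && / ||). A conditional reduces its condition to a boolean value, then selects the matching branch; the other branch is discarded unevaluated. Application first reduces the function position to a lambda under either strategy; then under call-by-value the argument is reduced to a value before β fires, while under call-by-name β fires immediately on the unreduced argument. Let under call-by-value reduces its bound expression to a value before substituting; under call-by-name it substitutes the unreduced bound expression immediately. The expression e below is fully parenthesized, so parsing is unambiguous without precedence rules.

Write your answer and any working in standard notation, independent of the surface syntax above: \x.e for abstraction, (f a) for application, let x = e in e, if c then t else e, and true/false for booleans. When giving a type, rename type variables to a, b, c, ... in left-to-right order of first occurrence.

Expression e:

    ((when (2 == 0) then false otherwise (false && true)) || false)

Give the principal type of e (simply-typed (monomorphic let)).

Trace:
  unify Int ~ Int
  unify Int ~ Int
  unify Bool ~ Bool
  unify Bool ~ Bool
  unify Bool ~ Bool
  unify Bool ~ Bool
  unify Bool ~ Bool
  unify Bool ~ Bool

Answer: Bool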